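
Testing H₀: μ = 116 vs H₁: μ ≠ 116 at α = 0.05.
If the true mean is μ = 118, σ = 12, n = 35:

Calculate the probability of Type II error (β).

SE = σ/√n = 12/√35 = 2.0284
Critical values: μ₀ ± z_0.025×SE = 116 ± 1.960×2.0284
Acceptance region: (112.0243, 119.9757)
Under H₁ (μ = 118): z_high = (119.9757 - 118)/2.0284 = 0.9740, z_low = (112.0243 - 118)/2.0284 = -2.9460
β = P(not reject | H₁) = Φ(0.9740) - Φ(-2.9460) ≈ 0.8334

Answer: β ≈ 0.8334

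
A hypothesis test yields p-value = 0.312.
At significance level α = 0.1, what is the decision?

Compare p-value to α:
0.312 ≥ 0.1
Decision: fail to reject H₀

Answer: fail to reject H₀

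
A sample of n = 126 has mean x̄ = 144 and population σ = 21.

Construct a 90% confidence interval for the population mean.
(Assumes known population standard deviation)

Answer: (140.9225, 147.0775)

Derivation:
Confidence level: 90%, α = 0.1
z_0.05 = 1.645
SE = σ/√n = 21/√126 = 1.8708
Margin of error = 1.645 × 1.8708 = 3.0775
CI: x̄ ± margin = 144 ± 3.0775
CI: (140.9225, 147.0775)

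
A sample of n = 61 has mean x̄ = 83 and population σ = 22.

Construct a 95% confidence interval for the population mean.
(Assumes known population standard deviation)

Answer: (77.4791, 88.5209)

Derivation:
Confidence level: 95%, α = 0.05
z_0.025 = 1.960
SE = σ/√n = 22/√61 = 2.8168
Margin of error = 1.960 × 2.8168 = 5.5209
CI: x̄ ± margin = 83 ± 5.5209
CI: (77.4791, 88.5209)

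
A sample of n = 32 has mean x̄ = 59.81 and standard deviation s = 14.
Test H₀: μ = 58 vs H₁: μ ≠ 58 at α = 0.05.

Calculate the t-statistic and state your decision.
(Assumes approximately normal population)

df = n - 1 = 31
SE = s/√n = 14/√32 = 2.4749
t = (x̄ - μ₀)/SE = (59.81 - 58)/2.4749 = 0.7313
Critical value: t_{0.025,31} = ±2.040
p-value ≈ 0.4701
Decision: fail to reject H₀

Answer: t = 0.7313, fail to reject H₀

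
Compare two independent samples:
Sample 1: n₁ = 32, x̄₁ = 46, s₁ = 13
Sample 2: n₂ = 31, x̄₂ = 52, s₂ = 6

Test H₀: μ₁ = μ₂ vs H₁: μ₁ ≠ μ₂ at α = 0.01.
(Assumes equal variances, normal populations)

Pooled variance: s²_p = [31×13² + 30×6²]/(61) = 103.5902
s_p = 10.1779
SE = s_p×√(1/n₁ + 1/n₂) = 10.1779×√(1/32 + 1/31) = 2.5649
t = (x̄₁ - x̄₂)/SE = (46 - 52)/2.5649 = -2.3393
df = 61, t-critical = ±2.659
Decision: fail to reject H₀

Answer: t = -2.3393, fail to reject H₀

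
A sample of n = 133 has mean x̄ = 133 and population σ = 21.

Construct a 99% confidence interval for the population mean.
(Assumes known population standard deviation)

Confidence level: 99%, α = 0.01
z_0.005 = 2.576
SE = σ/√n = 21/√133 = 1.8209
Margin of error = 2.576 × 1.8209 = 4.6906
CI: x̄ ± margin = 133 ± 4.6906
CI: (128.3094, 137.6906)

Answer: (128.3094, 137.6906)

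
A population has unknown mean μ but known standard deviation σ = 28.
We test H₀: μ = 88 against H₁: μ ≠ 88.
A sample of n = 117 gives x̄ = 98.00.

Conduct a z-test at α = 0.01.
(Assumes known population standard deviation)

Standard error: SE = σ/√n = 28/√117 = 2.5886
z-statistic: z = (x̄ - μ₀)/SE = (98.00 - 88)/2.5886 = 3.8631
Critical value: ±2.576
p-value = 0.0001
Decision: reject H₀

Answer: z = 3.8631, reject H₀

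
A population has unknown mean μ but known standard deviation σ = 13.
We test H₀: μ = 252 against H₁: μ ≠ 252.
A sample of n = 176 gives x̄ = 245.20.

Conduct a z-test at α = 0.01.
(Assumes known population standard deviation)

Answer: z = -6.9395, reject H₀

Derivation:
Standard error: SE = σ/√n = 13/√176 = 0.9799
z-statistic: z = (x̄ - μ₀)/SE = (245.20 - 252)/0.9799 = -6.9395
Critical value: ±2.576
p-value < 0.0001
Decision: reject H₀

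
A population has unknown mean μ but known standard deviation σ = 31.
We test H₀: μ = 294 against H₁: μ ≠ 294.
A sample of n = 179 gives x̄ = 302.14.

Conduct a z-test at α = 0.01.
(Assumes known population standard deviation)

Standard error: SE = σ/√n = 31/√179 = 2.3170
z-statistic: z = (x̄ - μ₀)/SE = (302.14 - 294)/2.3170 = 3.5132
Critical value: ±2.576
p-value = 0.0004
Decision: reject H₀

Answer: z = 3.5132, reject H₀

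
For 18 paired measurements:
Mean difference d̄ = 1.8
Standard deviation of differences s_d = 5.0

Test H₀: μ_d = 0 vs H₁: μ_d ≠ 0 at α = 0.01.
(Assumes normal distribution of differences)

Answer: t = 1.5274, fail to reject H₀

Derivation:
df = n - 1 = 17
SE = s_d/√n = 5.0/√18 = 1.1785
t = d̄/SE = 1.8/1.1785 = 1.5274
Critical value: t_{0.005,17} = ±2.898
p-value ≈ 0.1451
Decision: fail to reject H₀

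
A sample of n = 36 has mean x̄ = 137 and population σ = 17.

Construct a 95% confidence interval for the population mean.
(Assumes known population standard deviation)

Answer: (131.4467, 142.5533)

Derivation:
Confidence level: 95%, α = 0.05
z_0.025 = 1.960
SE = σ/√n = 17/√36 = 2.8333
Margin of error = 1.960 × 2.8333 = 5.5533
CI: x̄ ± margin = 137 ± 5.5533
CI: (131.4467, 142.5533)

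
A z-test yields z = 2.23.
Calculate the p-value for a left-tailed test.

Answer: p-value ≈ 0.9871

Derivation:
For z = 2.23:
p = P(Z < 2.23) = Φ(2.23) = 0.9871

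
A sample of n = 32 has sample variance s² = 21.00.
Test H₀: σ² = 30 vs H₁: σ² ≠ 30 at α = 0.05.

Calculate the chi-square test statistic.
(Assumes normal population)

df = n - 1 = 31
χ² = (n-1)s²/σ₀² = 31×21.00/30 = 21.7000
Critical values: χ²_{0.975,31} = 17.539, χ²_{0.025,31} = 48.232
Rejection region: χ² < 17.539 or χ² > 48.232
Decision: fail to reject H₀

Answer: χ² = 21.7000, fail to reject H₀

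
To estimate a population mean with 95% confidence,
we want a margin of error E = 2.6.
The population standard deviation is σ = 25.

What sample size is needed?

Answer: n = 356

Derivation:
z_0.025 = 1.960
n = (z×σ/E)² = (1.960×25/2.6)²
n = 355.1775
Round up: n = 356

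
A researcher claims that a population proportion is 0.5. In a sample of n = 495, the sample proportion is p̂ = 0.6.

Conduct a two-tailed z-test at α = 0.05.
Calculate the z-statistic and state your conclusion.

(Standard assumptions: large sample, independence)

Answer: z = 4.4498, reject H₀

Derivation:
H₀: p = 0.5, H₁: p ≠ 0.5
Standard error: SE = √(p₀(1-p₀)/n) = √(0.5×0.5/495) = 0.022473
z-statistic: z = (p̂ - p₀)/SE = (0.6 - 0.5)/0.022473 = 4.4498
Critical value: z_0.025 = ±1.960
p-value < 0.0001
Decision: reject H₀ at α = 0.05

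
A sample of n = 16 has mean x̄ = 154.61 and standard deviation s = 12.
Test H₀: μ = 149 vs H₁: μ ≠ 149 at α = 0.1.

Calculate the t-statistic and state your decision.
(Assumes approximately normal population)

Answer: t = 1.8700, reject H₀

Derivation:
df = n - 1 = 15
SE = s/√n = 12/√16 = 3.0000
t = (x̄ - μ₀)/SE = (154.61 - 149)/3.0000 = 1.8700
Critical value: t_{0.05,15} = ±1.753
p-value ≈ 0.0811
Decision: reject H₀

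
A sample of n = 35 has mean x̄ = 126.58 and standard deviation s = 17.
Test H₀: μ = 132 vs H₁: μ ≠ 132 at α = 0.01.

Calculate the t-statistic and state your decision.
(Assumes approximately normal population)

Answer: t = -1.8862, fail to reject H₀

Derivation:
df = n - 1 = 34
SE = s/√n = 17/√35 = 2.8735
t = (x̄ - μ₀)/SE = (126.58 - 132)/2.8735 = -1.8862
Critical value: t_{0.005,34} = ±2.728
p-value ≈ 0.0678
Decision: fail to reject H₀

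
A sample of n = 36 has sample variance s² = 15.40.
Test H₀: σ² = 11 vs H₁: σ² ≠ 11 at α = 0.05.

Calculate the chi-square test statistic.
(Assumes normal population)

df = n - 1 = 35
χ² = (n-1)s²/σ₀² = 35×15.40/11 = 49.0000
Critical values: χ²_{0.975,35} = 20.569, χ²_{0.025,35} = 53.203
Rejection region: χ² < 20.569 or χ² > 53.203
Decision: fail to reject H₀

Answer: χ² = 49.0000, fail to reject H₀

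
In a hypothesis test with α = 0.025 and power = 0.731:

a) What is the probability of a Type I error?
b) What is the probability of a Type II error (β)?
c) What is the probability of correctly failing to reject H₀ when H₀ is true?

Answer: a) 0.025, b) 0.269, c) 0.975

Derivation:
a) Type I error probability = α = 0.025
b) Power = P(reject H₀ | H₁ true) = 1 - β = 0.731, so Type II error probability = β = 1 - Power = 0.269
c) P(fail to reject H₀ | H₀ true) = 1 - α = 0.975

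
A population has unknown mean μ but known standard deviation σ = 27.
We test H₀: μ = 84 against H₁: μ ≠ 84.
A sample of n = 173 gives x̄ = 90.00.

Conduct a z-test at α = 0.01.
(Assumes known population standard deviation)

Standard error: SE = σ/√n = 27/√173 = 2.0528
z-statistic: z = (x̄ - μ₀)/SE = (90.00 - 84)/2.0528 = 2.9228
Critical value: ±2.576
p-value = 0.0035
Decision: reject H₀

Answer: z = 2.9228, reject H₀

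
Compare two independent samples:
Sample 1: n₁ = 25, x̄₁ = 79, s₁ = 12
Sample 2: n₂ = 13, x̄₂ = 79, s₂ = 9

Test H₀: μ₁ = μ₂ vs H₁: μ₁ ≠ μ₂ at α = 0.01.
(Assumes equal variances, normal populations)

Pooled variance: s²_p = [24×12² + 12×9²]/(36) = 123.0000
s_p = 11.0905
SE = s_p×√(1/n₁ + 1/n₂) = 11.0905×√(1/25 + 1/13) = 3.7923
t = (x̄₁ - x̄₂)/SE = (79 - 79)/3.7923 = 0.0000
df = 36, t-critical = ±2.719
Decision: fail to reject H₀

Answer: t = 0.0000, fail to reject H₀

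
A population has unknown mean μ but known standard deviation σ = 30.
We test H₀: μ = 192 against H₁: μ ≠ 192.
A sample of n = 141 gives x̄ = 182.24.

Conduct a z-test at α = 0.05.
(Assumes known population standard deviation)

Answer: z = -3.8631, reject H₀

Derivation:
Standard error: SE = σ/√n = 30/√141 = 2.5265
z-statistic: z = (x̄ - μ₀)/SE = (182.24 - 192)/2.5265 = -3.8631
Critical value: ±1.960
p-value = 0.0001
Decision: reject H₀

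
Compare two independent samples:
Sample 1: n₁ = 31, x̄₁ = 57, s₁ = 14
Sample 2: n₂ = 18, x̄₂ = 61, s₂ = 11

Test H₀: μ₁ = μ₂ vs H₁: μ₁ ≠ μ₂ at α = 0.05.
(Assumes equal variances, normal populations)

Answer: t = -1.0387, fail to reject H₀

Derivation:
Pooled variance: s²_p = [30×14² + 17×11²]/(47) = 168.8723
s_p = 12.9951
SE = s_p×√(1/n₁ + 1/n₂) = 12.9951×√(1/31 + 1/18) = 3.8509
t = (x̄₁ - x̄₂)/SE = (57 - 61)/3.8509 = -1.0387
df = 47, t-critical = ±2.012
Decision: fail to reject H₀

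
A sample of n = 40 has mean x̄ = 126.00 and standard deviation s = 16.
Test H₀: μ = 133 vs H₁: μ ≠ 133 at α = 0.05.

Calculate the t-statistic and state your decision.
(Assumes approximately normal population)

Answer: t = -2.7670, reject H₀

Derivation:
df = n - 1 = 39
SE = s/√n = 16/√40 = 2.5298
t = (x̄ - μ₀)/SE = (126.00 - 133)/2.5298 = -2.7670
Critical value: t_{0.025,39} = ±2.023
p-value ≈ 0.0086
Decision: reject H₀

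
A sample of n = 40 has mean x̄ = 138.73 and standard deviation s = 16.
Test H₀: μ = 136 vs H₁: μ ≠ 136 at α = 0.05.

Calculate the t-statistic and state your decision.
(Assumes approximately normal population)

df = n - 1 = 39
SE = s/√n = 16/√40 = 2.5298
t = (x̄ - μ₀)/SE = (138.73 - 136)/2.5298 = 1.0791
Critical value: t_{0.025,39} = ±2.023
p-value ≈ 0.2872
Decision: fail to reject H₀

Answer: t = 1.0791, fail to reject H₀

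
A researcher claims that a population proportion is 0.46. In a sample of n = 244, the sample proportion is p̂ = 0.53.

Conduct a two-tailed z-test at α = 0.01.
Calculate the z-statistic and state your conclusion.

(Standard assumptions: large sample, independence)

H₀: p = 0.46, H₁: p ≠ 0.46
Standard error: SE = √(p₀(1-p₀)/n) = √(0.46×0.54/244) = 0.031907
z-statistic: z = (p̂ - p₀)/SE = (0.53 - 0.46)/0.031907 = 2.1939
Critical value: z_0.005 = ±2.576
p-value = 0.0282
Decision: fail to reject H₀ at α = 0.01

Answer: z = 2.1939, fail to reject H₀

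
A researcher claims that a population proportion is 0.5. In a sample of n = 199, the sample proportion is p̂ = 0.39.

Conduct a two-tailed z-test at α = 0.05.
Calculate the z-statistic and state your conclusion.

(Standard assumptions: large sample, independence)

Answer: z = -3.1035, reject H₀

Derivation:
H₀: p = 0.5, H₁: p ≠ 0.5
Standard error: SE = √(p₀(1-p₀)/n) = √(0.5×0.5/199) = 0.035444
z-statistic: z = (p̂ - p₀)/SE = (0.39 - 0.5)/0.035444 = -3.1035
Critical value: z_0.025 = ±1.960
p-value = 0.0019
Decision: reject H₀ at α = 0.05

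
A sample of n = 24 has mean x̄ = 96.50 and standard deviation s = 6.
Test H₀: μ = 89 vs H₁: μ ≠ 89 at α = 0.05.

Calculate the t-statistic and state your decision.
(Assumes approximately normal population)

df = n - 1 = 23
SE = s/√n = 6/√24 = 1.2247
t = (x̄ - μ₀)/SE = (96.50 - 89)/1.2247 = 6.1239
Critical value: t_{0.025,23} = ±2.069
p-value < 0.0001
Decision: reject H₀

Answer: t = 6.1239, reject H₀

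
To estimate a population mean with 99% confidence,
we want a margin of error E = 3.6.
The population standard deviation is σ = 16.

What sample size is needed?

z_0.005 = 2.576
n = (z×σ/E)² = (2.576×16/3.6)²
n = 131.0771
Round up: n = 132

Answer: n = 132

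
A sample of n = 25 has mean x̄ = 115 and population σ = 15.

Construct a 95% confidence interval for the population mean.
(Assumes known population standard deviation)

Confidence level: 95%, α = 0.05
z_0.025 = 1.960
SE = σ/√n = 15/√25 = 3.0000
Margin of error = 1.960 × 3.0000 = 5.8800
CI: x̄ ± margin = 115 ± 5.8800
CI: (109.1200, 120.8800)

Answer: (109.1200, 120.8800)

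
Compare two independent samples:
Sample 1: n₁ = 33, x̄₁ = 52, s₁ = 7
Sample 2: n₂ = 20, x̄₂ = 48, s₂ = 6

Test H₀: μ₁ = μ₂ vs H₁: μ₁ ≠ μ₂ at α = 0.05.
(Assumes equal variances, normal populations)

Pooled variance: s²_p = [32×7² + 19×6²]/(51) = 44.1569
s_p = 6.6451
SE = s_p×√(1/n₁ + 1/n₂) = 6.6451×√(1/33 + 1/20) = 1.8831
t = (x̄₁ - x̄₂)/SE = (52 - 48)/1.8831 = 2.1242
df = 51, t-critical = ±2.008
Decision: reject H₀

Answer: t = 2.1242, reject H₀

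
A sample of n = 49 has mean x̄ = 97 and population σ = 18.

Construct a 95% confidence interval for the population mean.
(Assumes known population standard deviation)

Confidence level: 95%, α = 0.05
z_0.025 = 1.960
SE = σ/√n = 18/√49 = 2.5714
Margin of error = 1.960 × 2.5714 = 5.0399
CI: x̄ ± margin = 97 ± 5.0399
CI: (91.9601, 102.0399)

Answer: (91.9601, 102.0399)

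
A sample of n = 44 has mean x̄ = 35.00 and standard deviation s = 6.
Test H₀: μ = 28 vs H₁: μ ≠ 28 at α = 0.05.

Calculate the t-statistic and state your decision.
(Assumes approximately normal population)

df = n - 1 = 43
SE = s/√n = 6/√44 = 0.9045
t = (x̄ - μ₀)/SE = (35.00 - 28)/0.9045 = 7.7391
Critical value: t_{0.025,43} = ±2.017
p-value < 0.0001
Decision: reject H₀

Answer: t = 7.7391, reject H₀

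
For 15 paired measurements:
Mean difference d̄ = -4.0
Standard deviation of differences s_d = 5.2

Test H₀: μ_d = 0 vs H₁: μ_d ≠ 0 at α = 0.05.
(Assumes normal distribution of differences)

Answer: t = -2.9793, reject H₀

Derivation:
df = n - 1 = 14
SE = s_d/√n = 5.2/√15 = 1.3426
t = d̄/SE = -4.0/1.3426 = -2.9793
Critical value: t_{0.025,14} = ±2.145
p-value ≈ 0.0100
Decision: reject H₀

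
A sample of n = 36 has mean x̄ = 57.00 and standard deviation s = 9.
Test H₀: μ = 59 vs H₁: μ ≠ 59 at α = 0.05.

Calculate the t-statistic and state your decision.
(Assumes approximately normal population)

Answer: t = -1.3333, fail to reject H₀

Derivation:
df = n - 1 = 35
SE = s/√n = 9/√36 = 1.5000
t = (x̄ - μ₀)/SE = (57.00 - 59)/1.5000 = -1.3333
Critical value: t_{0.025,35} = ±2.030
p-value ≈ 0.1910
Decision: fail to reject H₀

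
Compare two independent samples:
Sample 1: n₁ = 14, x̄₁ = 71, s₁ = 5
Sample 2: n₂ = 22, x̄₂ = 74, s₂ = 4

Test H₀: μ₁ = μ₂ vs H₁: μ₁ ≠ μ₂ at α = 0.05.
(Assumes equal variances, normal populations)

Pooled variance: s²_p = [13×5² + 21×4²]/(34) = 19.4412
s_p = 4.4092
SE = s_p×√(1/n₁ + 1/n₂) = 4.4092×√(1/14 + 1/22) = 1.5074
t = (x̄₁ - x̄₂)/SE = (71 - 74)/1.5074 = -1.9902
df = 34, t-critical = ±2.032
Decision: fail to reject H₀

Answer: t = -1.9902, fail to reject H₀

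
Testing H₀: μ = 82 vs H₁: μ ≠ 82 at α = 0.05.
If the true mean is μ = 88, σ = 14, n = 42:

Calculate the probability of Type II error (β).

SE = σ/√n = 14/√42 = 2.1602
Critical values: μ₀ ± z_0.025×SE = 82 ± 1.960×2.1602
Acceptance region: (77.7660, 86.2340)
Under H₁ (μ = 88): z_high = (86.2340 - 88)/2.1602 = -0.8175, z_low = (77.7660 - 88)/2.1602 = -4.7375
β = P(not reject | H₁) = Φ(-0.8175) - Φ(-4.7375) ≈ 0.2068

Answer: β ≈ 0.2068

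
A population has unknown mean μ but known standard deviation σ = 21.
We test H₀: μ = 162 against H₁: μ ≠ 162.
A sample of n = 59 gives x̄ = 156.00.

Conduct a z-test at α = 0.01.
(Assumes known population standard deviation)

Standard error: SE = σ/√n = 21/√59 = 2.7340
z-statistic: z = (x̄ - μ₀)/SE = (156.00 - 162)/2.7340 = -2.1946
Critical value: ±2.576
p-value = 0.0282
Decision: fail to reject H₀

Answer: z = -2.1946, fail to reject H₀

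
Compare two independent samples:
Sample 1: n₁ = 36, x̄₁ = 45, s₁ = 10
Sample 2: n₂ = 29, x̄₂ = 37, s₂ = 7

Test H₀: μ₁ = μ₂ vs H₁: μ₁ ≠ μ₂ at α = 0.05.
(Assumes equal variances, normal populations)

Pooled variance: s²_p = [35×10² + 28×7²]/(63) = 77.3333
s_p = 8.7939
SE = s_p×√(1/n₁ + 1/n₂) = 8.7939×√(1/36 + 1/29) = 2.1943
t = (x̄₁ - x̄₂)/SE = (45 - 37)/2.1943 = 3.6458
df = 63, t-critical = ±1.998
Decision: reject H₀

Answer: t = 3.6458, reject H₀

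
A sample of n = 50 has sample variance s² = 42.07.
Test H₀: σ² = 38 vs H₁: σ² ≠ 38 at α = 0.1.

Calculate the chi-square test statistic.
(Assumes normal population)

Answer: χ² = 54.2482, fail to reject H₀

Derivation:
df = n - 1 = 49
χ² = (n-1)s²/σ₀² = 49×42.07/38 = 54.2482
Critical values: χ²_{0.95,49} = 33.930, χ²_{0.05,49} = 66.339
Rejection region: χ² < 33.930 or χ² > 66.339
Decision: fail to reject H₀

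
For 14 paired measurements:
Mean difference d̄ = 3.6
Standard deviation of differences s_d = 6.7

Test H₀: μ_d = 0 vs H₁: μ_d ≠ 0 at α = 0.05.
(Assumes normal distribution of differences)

Answer: t = 2.0104, fail to reject H₀

Derivation:
df = n - 1 = 13
SE = s_d/√n = 6.7/√14 = 1.7907
t = d̄/SE = 3.6/1.7907 = 2.0104
Critical value: t_{0.025,13} = ±2.160
p-value ≈ 0.0656
Decision: fail to reject H₀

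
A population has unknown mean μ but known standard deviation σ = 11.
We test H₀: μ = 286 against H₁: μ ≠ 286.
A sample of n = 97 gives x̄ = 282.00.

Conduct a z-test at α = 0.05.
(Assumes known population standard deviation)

Answer: z = -3.5813, reject H₀

Derivation:
Standard error: SE = σ/√n = 11/√97 = 1.1169
z-statistic: z = (x̄ - μ₀)/SE = (282.00 - 286)/1.1169 = -3.5813
Critical value: ±1.960
p-value = 0.0003
Decision: reject H₀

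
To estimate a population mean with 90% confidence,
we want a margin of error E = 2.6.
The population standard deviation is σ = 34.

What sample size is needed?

Answer: n = 463

Derivation:
z_0.05 = 1.645
n = (z×σ/E)² = (1.645×34/2.6)²
n = 462.7463
Round up: n = 463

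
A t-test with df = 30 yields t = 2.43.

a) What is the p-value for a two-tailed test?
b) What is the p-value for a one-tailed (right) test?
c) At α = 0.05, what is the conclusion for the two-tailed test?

Answer: a) 0.0213, b) 0.0106, c) reject H₀

Derivation:
Using t-distribution with df = 30:
a) Two-tailed: p = 2×P(T > 2.43) = 0.0213
b) One-tailed: p = P(T > 2.43) = 0.0106
c) 0.0213 < 0.05, reject H₀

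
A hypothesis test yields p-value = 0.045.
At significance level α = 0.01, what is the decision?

Compare p-value to α:
0.045 ≥ 0.01
Decision: fail to reject H₀

Answer: fail to reject H₀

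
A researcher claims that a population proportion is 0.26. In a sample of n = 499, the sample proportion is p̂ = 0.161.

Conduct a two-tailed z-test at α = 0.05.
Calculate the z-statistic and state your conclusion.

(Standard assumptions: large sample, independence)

H₀: p = 0.26, H₁: p ≠ 0.26
Standard error: SE = √(p₀(1-p₀)/n) = √(0.26×0.74/499) = 0.019636
z-statistic: z = (p̂ - p₀)/SE = (0.161 - 0.26)/0.019636 = -5.0418
Critical value: z_0.025 = ±1.960
p-value < 0.0001
Decision: reject H₀ at α = 0.05

Answer: z = -5.0418, reject H₀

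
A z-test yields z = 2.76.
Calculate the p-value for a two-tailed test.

For z = 2.76:
p = 2×P(Z > |2.76|) = 2×(1 - Φ(2.76)) = 0.0058

Answer: p-value ≈ 0.0058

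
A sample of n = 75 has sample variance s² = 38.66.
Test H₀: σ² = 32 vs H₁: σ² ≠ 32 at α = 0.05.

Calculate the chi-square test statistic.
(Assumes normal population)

df = n - 1 = 74
χ² = (n-1)s²/σ₀² = 74×38.66/32 = 89.4012
Critical values: χ²_{0.975,74} = 52.103, χ²_{0.025,74} = 99.678
Rejection region: χ² < 52.103 or χ² > 99.678
Decision: fail to reject H₀

Answer: χ² = 89.4012, fail to reject H₀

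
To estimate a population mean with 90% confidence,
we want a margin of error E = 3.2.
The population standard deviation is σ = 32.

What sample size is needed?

z_0.05 = 1.645
n = (z×σ/E)² = (1.645×32/3.2)²
n = 270.6025
Round up: n = 271

Answer: n = 271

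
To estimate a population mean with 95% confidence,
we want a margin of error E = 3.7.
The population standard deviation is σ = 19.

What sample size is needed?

z_0.025 = 1.960
n = (z×σ/E)² = (1.960×19/3.7)²
n = 101.3015
Round up: n = 102

Answer: n = 102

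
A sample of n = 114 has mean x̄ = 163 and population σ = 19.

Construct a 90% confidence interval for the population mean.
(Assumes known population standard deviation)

Answer: (160.0727, 165.9273)

Derivation:
Confidence level: 90%, α = 0.1
z_0.05 = 1.645
SE = σ/√n = 19/√114 = 1.7795
Margin of error = 1.645 × 1.7795 = 2.9273
CI: x̄ ± margin = 163 ± 2.9273
CI: (160.0727, 165.9273)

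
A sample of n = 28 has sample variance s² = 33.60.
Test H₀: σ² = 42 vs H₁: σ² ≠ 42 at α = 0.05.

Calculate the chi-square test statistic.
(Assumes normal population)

df = n - 1 = 27
χ² = (n-1)s²/σ₀² = 27×33.60/42 = 21.6000
Critical values: χ²_{0.975,27} = 14.573, χ²_{0.025,27} = 43.195
Rejection region: χ² < 14.573 or χ² > 43.195
Decision: fail to reject H₀

Answer: χ² = 21.6000, fail to reject H₀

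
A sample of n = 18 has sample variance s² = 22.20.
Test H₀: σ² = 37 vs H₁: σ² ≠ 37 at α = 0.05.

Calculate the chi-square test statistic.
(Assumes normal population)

Answer: χ² = 10.2000, fail to reject H₀

Derivation:
df = n - 1 = 17
χ² = (n-1)s²/σ₀² = 17×22.20/37 = 10.2000
Critical values: χ²_{0.975,17} = 7.564, χ²_{0.025,17} = 30.191
Rejection region: χ² < 7.564 or χ² > 30.191
Decision: fail to reject H₀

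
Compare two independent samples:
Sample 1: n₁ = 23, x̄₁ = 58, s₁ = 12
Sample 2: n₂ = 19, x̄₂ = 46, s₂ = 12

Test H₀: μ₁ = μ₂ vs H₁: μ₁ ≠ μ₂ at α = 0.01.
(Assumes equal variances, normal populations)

Answer: t = 3.2256, reject H₀

Derivation:
Pooled variance: s²_p = [22×12² + 18×12²]/(40) = 144.0000
s_p = 12.0000
SE = s_p×√(1/n₁ + 1/n₂) = 12.0000×√(1/23 + 1/19) = 3.7202
t = (x̄₁ - x̄₂)/SE = (58 - 46)/3.7202 = 3.2256
df = 40, t-critical = ±2.704
Decision: reject H₀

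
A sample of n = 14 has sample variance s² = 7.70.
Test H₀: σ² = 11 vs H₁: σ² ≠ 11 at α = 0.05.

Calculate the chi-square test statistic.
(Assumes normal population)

df = n - 1 = 13
χ² = (n-1)s²/σ₀² = 13×7.70/11 = 9.1000
Critical values: χ²_{0.975,13} = 5.009, χ²_{0.025,13} = 24.736
Rejection region: χ² < 5.009 or χ² > 24.736
Decision: fail to reject H₀

Answer: χ² = 9.1000, fail to reject H₀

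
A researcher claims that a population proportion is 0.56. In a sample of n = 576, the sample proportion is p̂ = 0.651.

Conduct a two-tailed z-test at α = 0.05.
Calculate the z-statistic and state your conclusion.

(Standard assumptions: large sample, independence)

H₀: p = 0.56, H₁: p ≠ 0.56
Standard error: SE = √(p₀(1-p₀)/n) = √(0.56×0.44/576) = 0.020683
z-statistic: z = (p̂ - p₀)/SE = (0.651 - 0.56)/0.020683 = 4.3997
Critical value: z_0.025 = ±1.960
p-value < 0.0001
Decision: reject H₀ at α = 0.05

Answer: z = 4.3997, reject H₀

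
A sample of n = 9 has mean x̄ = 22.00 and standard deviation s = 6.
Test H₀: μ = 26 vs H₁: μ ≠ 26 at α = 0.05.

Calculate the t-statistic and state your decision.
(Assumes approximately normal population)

df = n - 1 = 8
SE = s/√n = 6/√9 = 2.0000
t = (x̄ - μ₀)/SE = (22.00 - 26)/2.0000 = -2.0000
Critical value: t_{0.025,8} = ±2.306
p-value ≈ 0.0805
Decision: fail to reject H₀

Answer: t = -2.0000, fail to reject H₀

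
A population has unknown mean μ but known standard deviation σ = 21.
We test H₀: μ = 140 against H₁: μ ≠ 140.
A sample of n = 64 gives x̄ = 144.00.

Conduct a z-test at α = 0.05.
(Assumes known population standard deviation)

Standard error: SE = σ/√n = 21/√64 = 2.6250
z-statistic: z = (x̄ - μ₀)/SE = (144.00 - 140)/2.6250 = 1.5238
Critical value: ±1.960
p-value = 0.1276
Decision: fail to reject H₀

Answer: z = 1.5238, fail to reject H₀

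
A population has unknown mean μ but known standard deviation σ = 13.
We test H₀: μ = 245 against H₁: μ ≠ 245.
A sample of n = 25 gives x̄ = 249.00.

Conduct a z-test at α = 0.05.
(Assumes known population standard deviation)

Answer: z = 1.5385, fail to reject H₀

Derivation:
Standard error: SE = σ/√n = 13/√25 = 2.6000
z-statistic: z = (x̄ - μ₀)/SE = (249.00 - 245)/2.6000 = 1.5385
Critical value: ±1.960
p-value = 0.1239
Decision: fail to reject H₀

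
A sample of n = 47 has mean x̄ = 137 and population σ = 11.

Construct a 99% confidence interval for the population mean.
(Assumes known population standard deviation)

Answer: (132.8668, 141.1332)

Derivation:
Confidence level: 99%, α = 0.01
z_0.005 = 2.576
SE = σ/√n = 11/√47 = 1.6045
Margin of error = 2.576 × 1.6045 = 4.1332
CI: x̄ ± margin = 137 ± 4.1332
CI: (132.8668, 141.1332)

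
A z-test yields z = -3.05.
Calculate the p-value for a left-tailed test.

For z = -3.05:
p = P(Z < -3.05) = Φ(-3.05) = 0.0011

Answer: p-value ≈ 0.0011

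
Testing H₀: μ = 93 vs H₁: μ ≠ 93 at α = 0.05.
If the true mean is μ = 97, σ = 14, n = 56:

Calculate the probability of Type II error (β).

SE = σ/√n = 14/√56 = 1.8708
Critical values: μ₀ ± z_0.025×SE = 93 ± 1.960×1.8708
Acceptance region: (89.3332, 96.6668)
Under H₁ (μ = 97): z_high = (96.6668 - 97)/1.8708 = -0.1781, z_low = (89.3332 - 97)/1.8708 = -4.0981
β = P(not reject | H₁) = Φ(-0.1781) - Φ(-4.0981) ≈ 0.4293

Answer: β ≈ 0.4293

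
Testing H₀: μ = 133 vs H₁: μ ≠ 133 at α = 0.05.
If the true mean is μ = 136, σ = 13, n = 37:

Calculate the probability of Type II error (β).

Answer: β ≈ 0.7106

Derivation:
SE = σ/√n = 13/√37 = 2.1372
Critical values: μ₀ ± z_0.025×SE = 133 ± 1.960×2.1372
Acceptance region: (128.8111, 137.1889)
Under H₁ (μ = 136): z_high = (137.1889 - 136)/2.1372 = 0.5563, z_low = (128.8111 - 136)/2.1372 = -3.3637
β = P(not reject | H₁) = Φ(0.5563) - Φ(-3.3637) ≈ 0.7106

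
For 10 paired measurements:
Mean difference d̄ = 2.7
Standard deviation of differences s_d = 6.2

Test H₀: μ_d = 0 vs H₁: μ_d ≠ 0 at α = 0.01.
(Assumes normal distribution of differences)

df = n - 1 = 9
SE = s_d/√n = 6.2/√10 = 1.9606
t = d̄/SE = 2.7/1.9606 = 1.3771
Critical value: t_{0.005,9} = ±3.250
p-value ≈ 0.2018
Decision: fail to reject H₀

Answer: t = 1.3771, fail to reject H₀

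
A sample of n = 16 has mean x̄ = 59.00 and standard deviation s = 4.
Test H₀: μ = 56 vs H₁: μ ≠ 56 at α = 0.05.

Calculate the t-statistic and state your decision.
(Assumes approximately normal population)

df = n - 1 = 15
SE = s/√n = 4/√16 = 1.0000
t = (x̄ - μ₀)/SE = (59.00 - 56)/1.0000 = 3.0000
Critical value: t_{0.025,15} = ±2.131
p-value ≈ 0.0090
Decision: reject H₀

Answer: t = 3.0000, reject H₀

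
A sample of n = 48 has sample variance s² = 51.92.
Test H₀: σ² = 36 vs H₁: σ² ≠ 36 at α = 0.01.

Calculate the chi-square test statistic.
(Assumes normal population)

Answer: χ² = 67.7844, fail to reject H₀

Derivation:
df = n - 1 = 47
χ² = (n-1)s²/σ₀² = 47×51.92/36 = 67.7844
Critical values: χ²_{0.995,47} = 25.775, χ²_{0.005,47} = 75.704
Rejection region: χ² < 25.775 or χ² > 75.704
Decision: fail to reject H₀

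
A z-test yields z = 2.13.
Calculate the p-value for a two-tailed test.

Answer: p-value ≈ 0.0332

Derivation:
For z = 2.13:
p = 2×P(Z > |2.13|) = 2×(1 - Φ(2.13)) = 0.0332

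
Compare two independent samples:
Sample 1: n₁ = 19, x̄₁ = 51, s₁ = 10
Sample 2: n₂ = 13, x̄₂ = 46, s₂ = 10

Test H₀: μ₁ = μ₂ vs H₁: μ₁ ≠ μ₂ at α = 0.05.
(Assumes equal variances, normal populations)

Answer: t = 1.3891, fail to reject H₀

Derivation:
Pooled variance: s²_p = [18×10² + 12×10²]/(30) = 100.0000
s_p = 10.0000
SE = s_p×√(1/n₁ + 1/n₂) = 10.0000×√(1/19 + 1/13) = 3.5994
t = (x̄₁ - x̄₂)/SE = (51 - 46)/3.5994 = 1.3891
df = 30, t-critical = ±2.042
Decision: fail to reject H₀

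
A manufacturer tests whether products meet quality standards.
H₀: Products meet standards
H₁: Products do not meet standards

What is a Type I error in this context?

Answer: Rejecting good products that actually meet standards

Derivation:
Type I error (α): Rejecting H₀ when H₀ is true
Type II error (β): Failing to reject H₀ when H₁ is true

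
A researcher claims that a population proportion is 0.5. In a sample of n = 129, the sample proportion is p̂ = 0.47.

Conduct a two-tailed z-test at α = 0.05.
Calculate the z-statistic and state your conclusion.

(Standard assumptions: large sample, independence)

Answer: z = -0.6815, fail to reject H₀

Derivation:
H₀: p = 0.5, H₁: p ≠ 0.5
Standard error: SE = √(p₀(1-p₀)/n) = √(0.5×0.5/129) = 0.044023
z-statistic: z = (p̂ - p₀)/SE = (0.47 - 0.5)/0.044023 = -0.6815
Critical value: z_0.025 = ±1.960
p-value = 0.4956
Decision: fail to reject H₀ at α = 0.05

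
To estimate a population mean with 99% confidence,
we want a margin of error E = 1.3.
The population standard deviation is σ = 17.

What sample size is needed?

z_0.005 = 2.576
n = (z×σ/E)² = (2.576×17/1.3)²
n = 1134.7570
Round up: n = 1135

Answer: n = 1135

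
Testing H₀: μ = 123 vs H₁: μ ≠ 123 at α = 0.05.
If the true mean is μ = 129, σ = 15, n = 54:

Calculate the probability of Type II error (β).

Answer: β ≈ 0.1637

Derivation:
SE = σ/√n = 15/√54 = 2.0412
Critical values: μ₀ ± z_0.025×SE = 123 ± 1.960×2.0412
Acceptance region: (118.9992, 127.0008)
Under H₁ (μ = 129): z_high = (127.0008 - 129)/2.0412 = -0.9794, z_low = (118.9992 - 129)/2.0412 = -4.8995
β = P(not reject | H₁) = Φ(-0.9794) - Φ(-4.8995) ≈ 0.1637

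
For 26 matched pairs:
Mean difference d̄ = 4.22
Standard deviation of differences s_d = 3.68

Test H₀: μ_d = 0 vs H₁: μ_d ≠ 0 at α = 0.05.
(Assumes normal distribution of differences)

df = n - 1 = 25
SE = s_d/√n = 3.68/√26 = 0.7217
t = d̄/SE = 4.22/0.7217 = 5.8473
Critical value: t_{0.025,25} = ±2.060
p-value < 0.0001
Decision: reject H₀

Answer: t = 5.8473, reject H₀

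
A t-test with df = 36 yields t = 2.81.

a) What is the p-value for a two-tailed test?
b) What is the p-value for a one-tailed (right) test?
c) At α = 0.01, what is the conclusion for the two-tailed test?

Answer: a) 0.0080, b) 0.0040, c) reject H₀

Derivation:
Using t-distribution with df = 36:
a) Two-tailed: p = 2×P(T > 2.81) = 0.0080
b) One-tailed: p = P(T > 2.81) = 0.0040
c) 0.0080 < 0.01, reject H₀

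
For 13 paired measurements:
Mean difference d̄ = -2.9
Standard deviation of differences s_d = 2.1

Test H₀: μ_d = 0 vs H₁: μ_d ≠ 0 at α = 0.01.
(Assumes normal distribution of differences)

Answer: t = -4.9794, reject H₀

Derivation:
df = n - 1 = 12
SE = s_d/√n = 2.1/√13 = 0.5824
t = d̄/SE = -2.9/0.5824 = -4.9794
Critical value: t_{0.005,12} = ±3.055
p-value ≈ 0.0003
Decision: reject H₀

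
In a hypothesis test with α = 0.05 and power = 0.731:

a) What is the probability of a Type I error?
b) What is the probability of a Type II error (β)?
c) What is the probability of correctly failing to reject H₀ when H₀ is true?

Answer: a) 0.05, b) 0.269, c) 0.95

Derivation:
a) Type I error probability = α = 0.05
b) Power = P(reject H₀ | H₁ true) = 1 - β = 0.731, so Type II error probability = β = 1 - Power = 0.269
c) P(fail to reject H₀ | H₀ true) = 1 - α = 0.95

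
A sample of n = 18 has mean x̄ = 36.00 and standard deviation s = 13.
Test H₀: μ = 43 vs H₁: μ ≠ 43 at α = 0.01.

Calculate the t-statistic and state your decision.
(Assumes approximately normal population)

Answer: t = -2.2845, fail to reject H₀

Derivation:
df = n - 1 = 17
SE = s/√n = 13/√18 = 3.0641
t = (x̄ - μ₀)/SE = (36.00 - 43)/3.0641 = -2.2845
Critical value: t_{0.005,17} = ±2.898
p-value ≈ 0.0355
Decision: fail to reject H₀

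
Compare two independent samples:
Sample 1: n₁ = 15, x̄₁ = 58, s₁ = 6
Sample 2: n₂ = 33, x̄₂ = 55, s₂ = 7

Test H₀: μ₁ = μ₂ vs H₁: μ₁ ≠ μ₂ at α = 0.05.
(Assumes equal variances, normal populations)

Answer: t = 1.4355, fail to reject H₀

Derivation:
Pooled variance: s²_p = [14×6² + 32×7²]/(46) = 45.0435
s_p = 6.7114
SE = s_p×√(1/n₁ + 1/n₂) = 6.7114×√(1/15 + 1/33) = 2.0899
t = (x̄₁ - x̄₂)/SE = (58 - 55)/2.0899 = 1.4355
df = 46, t-critical = ±2.013
Decision: fail to reject H₀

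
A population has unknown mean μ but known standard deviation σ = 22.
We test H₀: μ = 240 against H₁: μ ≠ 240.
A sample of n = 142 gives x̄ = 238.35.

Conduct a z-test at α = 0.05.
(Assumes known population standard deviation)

Standard error: SE = σ/√n = 22/√142 = 1.8462
z-statistic: z = (x̄ - μ₀)/SE = (238.35 - 240)/1.8462 = -0.8937
Critical value: ±1.960
p-value = 0.3715
Decision: fail to reject H₀

Answer: z = -0.8937, fail to reject H₀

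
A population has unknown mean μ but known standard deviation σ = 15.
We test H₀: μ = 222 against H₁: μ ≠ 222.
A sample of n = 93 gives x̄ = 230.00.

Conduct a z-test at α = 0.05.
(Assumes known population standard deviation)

Standard error: SE = σ/√n = 15/√93 = 1.5554
z-statistic: z = (x̄ - μ₀)/SE = (230.00 - 222)/1.5554 = 5.1434
Critical value: ±1.960
p-value < 0.0001
Decision: reject H₀

Answer: z = 5.1434, reject H₀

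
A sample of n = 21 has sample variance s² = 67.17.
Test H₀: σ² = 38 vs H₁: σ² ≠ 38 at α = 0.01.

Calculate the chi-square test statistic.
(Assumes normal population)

df = n - 1 = 20
χ² = (n-1)s²/σ₀² = 20×67.17/38 = 35.3526
Critical values: χ²_{0.995,20} = 7.434, χ²_{0.005,20} = 39.997
Rejection region: χ² < 7.434 or χ² > 39.997
Decision: fail to reject H₀

Answer: χ² = 35.3526, fail to reject H₀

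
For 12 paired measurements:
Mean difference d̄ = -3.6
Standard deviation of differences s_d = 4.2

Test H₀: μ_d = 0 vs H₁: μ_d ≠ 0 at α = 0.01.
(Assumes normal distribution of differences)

df = n - 1 = 11
SE = s_d/√n = 4.2/√12 = 1.2124
t = d̄/SE = -3.6/1.2124 = -2.9693
Critical value: t_{0.005,11} = ±3.106
p-value ≈ 0.0128
Decision: fail to reject H₀

Answer: t = -2.9693, fail to reject H₀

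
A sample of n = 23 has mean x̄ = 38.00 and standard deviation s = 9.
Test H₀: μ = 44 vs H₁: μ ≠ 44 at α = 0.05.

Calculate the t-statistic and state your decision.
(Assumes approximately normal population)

Answer: t = -3.1973, reject H₀

Derivation:
df = n - 1 = 22
SE = s/√n = 9/√23 = 1.8766
t = (x̄ - μ₀)/SE = (38.00 - 44)/1.8766 = -3.1973
Critical value: t_{0.025,22} = ±2.074
p-value ≈ 0.0042
Decision: reject H₀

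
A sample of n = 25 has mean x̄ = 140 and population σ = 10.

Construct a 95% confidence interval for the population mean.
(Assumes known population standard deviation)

Confidence level: 95%, α = 0.05
z_0.025 = 1.960
SE = σ/√n = 10/√25 = 2.0000
Margin of error = 1.960 × 2.0000 = 3.9200
CI: x̄ ± margin = 140 ± 3.9200
CI: (136.0800, 143.9200)

Answer: (136.0800, 143.9200)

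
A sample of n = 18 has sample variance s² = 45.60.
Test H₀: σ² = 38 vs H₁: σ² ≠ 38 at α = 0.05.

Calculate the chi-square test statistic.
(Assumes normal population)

Answer: χ² = 20.4000, fail to reject H₀

Derivation:
df = n - 1 = 17
χ² = (n-1)s²/σ₀² = 17×45.60/38 = 20.4000
Critical values: χ²_{0.975,17} = 7.564, χ²_{0.025,17} = 30.191
Rejection region: χ² < 7.564 or χ² > 30.191
Decision: fail to reject H₀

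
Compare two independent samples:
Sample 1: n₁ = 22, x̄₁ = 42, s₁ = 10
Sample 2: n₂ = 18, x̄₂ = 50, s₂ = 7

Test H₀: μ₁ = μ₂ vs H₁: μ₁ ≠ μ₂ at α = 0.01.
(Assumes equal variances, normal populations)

Answer: t = -2.8651, reject H₀

Derivation:
Pooled variance: s²_p = [21×10² + 17×7²]/(38) = 77.1842
s_p = 8.7855
SE = s_p×√(1/n₁ + 1/n₂) = 8.7855×√(1/22 + 1/18) = 2.7922
t = (x̄₁ - x̄₂)/SE = (42 - 50)/2.7922 = -2.8651
df = 38, t-critical = ±2.712
Decision: reject H₀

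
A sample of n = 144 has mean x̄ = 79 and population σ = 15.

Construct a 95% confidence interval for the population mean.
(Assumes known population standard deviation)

Confidence level: 95%, α = 0.05
z_0.025 = 1.960
SE = σ/√n = 15/√144 = 1.2500
Margin of error = 1.960 × 1.2500 = 2.4500
CI: x̄ ± margin = 79 ± 2.4500
CI: (76.5500, 81.4500)

Answer: (76.5500, 81.4500)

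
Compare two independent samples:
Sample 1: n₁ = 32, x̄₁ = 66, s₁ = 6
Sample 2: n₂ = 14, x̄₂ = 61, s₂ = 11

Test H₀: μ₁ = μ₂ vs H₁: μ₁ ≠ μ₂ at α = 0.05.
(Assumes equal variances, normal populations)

Pooled variance: s²_p = [31×6² + 13×11²]/(44) = 61.1136
s_p = 7.8175
SE = s_p×√(1/n₁ + 1/n₂) = 7.8175×√(1/32 + 1/14) = 2.5050
t = (x̄₁ - x̄₂)/SE = (66 - 61)/2.5050 = 1.9960
df = 44, t-critical = ±2.015
Decision: fail to reject H₀

Answer: t = 1.9960, fail to reject H₀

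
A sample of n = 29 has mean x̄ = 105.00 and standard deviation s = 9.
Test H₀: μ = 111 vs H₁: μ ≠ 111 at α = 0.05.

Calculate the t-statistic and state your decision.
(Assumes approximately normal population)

df = n - 1 = 28
SE = s/√n = 9/√29 = 1.6713
t = (x̄ - μ₀)/SE = (105.00 - 111)/1.6713 = -3.5900
Critical value: t_{0.025,28} = ±2.048
p-value ≈ 0.0012
Decision: reject H₀

Answer: t = -3.5900, reject H₀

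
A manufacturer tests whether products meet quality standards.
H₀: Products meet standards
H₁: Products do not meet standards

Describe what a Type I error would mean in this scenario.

Answer: Rejecting good products that actually meet standards

Derivation:
A Type I error (probability α) occurs when we reject a true H₀.
A Type II error (probability β) occurs when we fail to reject a false H₀.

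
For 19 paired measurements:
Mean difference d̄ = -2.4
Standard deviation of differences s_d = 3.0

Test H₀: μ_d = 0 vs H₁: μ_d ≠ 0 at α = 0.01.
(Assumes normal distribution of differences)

Answer: t = -3.4874, reject H₀

Derivation:
df = n - 1 = 18
SE = s_d/√n = 3.0/√19 = 0.6882
t = d̄/SE = -2.4/0.6882 = -3.4874
Critical value: t_{0.005,18} = ±2.878
p-value ≈ 0.0026
Decision: reject H₀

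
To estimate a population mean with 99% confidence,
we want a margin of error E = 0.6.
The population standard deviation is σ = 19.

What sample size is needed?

z_0.005 = 2.576
n = (z×σ/E)² = (2.576×19/0.6)²
n = 6654.2087
Round up: n = 6655

Answer: n = 6655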